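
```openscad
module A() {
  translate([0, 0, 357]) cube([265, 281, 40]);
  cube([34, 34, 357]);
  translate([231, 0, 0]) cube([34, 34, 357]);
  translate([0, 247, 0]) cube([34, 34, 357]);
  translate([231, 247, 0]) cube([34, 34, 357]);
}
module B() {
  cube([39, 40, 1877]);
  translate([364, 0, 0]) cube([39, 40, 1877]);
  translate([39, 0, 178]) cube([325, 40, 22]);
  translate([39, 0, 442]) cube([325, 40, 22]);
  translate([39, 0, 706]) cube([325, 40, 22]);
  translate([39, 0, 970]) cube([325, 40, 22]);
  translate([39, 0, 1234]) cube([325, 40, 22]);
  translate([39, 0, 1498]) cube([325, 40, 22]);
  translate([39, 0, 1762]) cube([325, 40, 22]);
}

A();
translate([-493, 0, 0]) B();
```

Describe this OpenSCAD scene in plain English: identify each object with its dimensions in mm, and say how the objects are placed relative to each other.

A is a four-legged stool. The seat is a 265×281×40 mm slab whose top surface is at z = 397 mm; four square legs, each 34×34 mm in cross-section, run from the floor (z = 0) to the underside of the seat, each flush with a corner of the seat.

B is a wooden ladder with two side rails of 39×40 mm section and 1877 mm height, set 403 mm apart overall. Between them run 7 rectangular rungs (40 mm deep, 22 mm thick), front faces flush with the rails' −y face. The bottom of the first rung is 178 mm above the floor and each subsequent rung is 264 mm higher than the one below.

The ladder is on the floor beside the stool on its −x side.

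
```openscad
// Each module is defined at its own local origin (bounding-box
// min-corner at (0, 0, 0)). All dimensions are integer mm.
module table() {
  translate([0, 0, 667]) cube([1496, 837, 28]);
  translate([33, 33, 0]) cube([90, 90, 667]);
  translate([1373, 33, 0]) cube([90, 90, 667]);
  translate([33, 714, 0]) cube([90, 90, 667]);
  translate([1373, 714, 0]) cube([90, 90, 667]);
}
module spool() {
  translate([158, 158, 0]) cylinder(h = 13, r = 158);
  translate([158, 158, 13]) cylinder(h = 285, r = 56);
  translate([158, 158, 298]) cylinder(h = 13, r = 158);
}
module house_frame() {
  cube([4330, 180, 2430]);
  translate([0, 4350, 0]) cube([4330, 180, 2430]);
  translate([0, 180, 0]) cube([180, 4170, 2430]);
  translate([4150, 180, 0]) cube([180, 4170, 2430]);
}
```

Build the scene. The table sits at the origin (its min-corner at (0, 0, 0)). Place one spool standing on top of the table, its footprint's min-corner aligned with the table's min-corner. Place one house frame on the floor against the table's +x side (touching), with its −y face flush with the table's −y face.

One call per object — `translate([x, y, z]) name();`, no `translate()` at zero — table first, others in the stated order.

table();
translate([0, 0, 695]) spool();
translate([1496, 0, 0]) house_frame();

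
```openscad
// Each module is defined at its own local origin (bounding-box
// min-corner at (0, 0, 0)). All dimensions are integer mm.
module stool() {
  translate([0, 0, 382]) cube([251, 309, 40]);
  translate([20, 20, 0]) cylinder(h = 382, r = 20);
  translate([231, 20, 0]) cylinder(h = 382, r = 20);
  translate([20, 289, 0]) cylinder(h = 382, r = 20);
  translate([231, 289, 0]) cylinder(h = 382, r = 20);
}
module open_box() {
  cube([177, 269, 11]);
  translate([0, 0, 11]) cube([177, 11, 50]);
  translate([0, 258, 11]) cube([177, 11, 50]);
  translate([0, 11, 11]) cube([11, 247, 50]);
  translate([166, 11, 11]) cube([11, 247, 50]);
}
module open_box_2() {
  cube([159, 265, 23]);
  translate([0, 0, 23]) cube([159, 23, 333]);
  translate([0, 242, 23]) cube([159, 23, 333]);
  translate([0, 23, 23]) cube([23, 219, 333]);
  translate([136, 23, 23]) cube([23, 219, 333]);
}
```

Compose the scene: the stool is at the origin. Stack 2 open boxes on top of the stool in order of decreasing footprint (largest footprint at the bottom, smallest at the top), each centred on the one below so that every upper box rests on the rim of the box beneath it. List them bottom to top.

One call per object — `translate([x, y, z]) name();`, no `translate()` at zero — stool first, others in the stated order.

stool();
translate([37, 20, 422]) open_box();
translate([46, 22, 483]) open_box_2();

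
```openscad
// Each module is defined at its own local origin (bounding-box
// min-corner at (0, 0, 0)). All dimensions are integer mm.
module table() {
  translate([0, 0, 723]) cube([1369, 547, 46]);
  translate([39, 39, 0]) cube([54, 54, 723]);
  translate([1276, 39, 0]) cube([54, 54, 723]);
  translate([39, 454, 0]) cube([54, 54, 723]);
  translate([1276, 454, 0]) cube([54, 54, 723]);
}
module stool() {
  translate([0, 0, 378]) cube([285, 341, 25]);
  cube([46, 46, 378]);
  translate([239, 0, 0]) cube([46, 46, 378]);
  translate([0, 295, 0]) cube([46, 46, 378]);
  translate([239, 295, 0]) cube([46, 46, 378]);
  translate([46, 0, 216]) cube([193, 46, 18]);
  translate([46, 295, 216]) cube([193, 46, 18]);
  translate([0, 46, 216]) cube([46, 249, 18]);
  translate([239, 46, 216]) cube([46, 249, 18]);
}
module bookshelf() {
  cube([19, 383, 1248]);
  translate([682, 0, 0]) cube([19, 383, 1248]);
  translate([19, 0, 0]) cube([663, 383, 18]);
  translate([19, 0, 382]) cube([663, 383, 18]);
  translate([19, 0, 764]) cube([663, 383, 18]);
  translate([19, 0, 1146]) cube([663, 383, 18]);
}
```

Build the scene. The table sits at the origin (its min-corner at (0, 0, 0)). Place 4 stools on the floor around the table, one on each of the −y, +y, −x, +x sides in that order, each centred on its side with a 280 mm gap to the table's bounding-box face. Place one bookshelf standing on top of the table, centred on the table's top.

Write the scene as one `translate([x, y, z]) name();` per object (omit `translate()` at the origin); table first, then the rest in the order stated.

table();
translate([542, -621, 0]) stool();
translate([542, 827, 0]) stool();
translate([-565, 103, 0]) stool();
translate([1649, 103, 0]) stool();
translate([334, 82, 769]) bookshelf();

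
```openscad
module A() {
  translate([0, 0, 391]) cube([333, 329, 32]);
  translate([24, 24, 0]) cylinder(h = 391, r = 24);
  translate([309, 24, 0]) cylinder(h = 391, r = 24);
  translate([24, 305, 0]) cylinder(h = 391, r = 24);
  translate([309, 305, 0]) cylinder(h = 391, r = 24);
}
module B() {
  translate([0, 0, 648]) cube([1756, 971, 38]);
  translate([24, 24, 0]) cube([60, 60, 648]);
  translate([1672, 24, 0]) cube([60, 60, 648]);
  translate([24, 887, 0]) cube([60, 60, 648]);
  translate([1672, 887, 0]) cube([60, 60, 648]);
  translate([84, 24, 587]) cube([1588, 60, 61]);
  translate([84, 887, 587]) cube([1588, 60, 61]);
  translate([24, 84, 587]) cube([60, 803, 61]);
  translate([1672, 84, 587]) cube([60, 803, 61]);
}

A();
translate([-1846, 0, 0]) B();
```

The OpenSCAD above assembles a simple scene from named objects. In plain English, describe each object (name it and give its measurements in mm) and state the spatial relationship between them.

A is a four-legged stool. The seat is 333×329 mm, 32 mm thick, top at z = 423 mm. It stands on four round legs, each 48 mm in diameter, from z = 0 to the seat underside, each leg's axis is inset half a diameter from the nearest pair of seat edges (so the leg's bounding box is flush with the corner).

B is a table: top 1756 mm (x) × 971 mm (y), 38 mm thick, upper face at z = 686 mm, on four 60×60 mm square legs, each inset 24 mm from the nearest pair of top edges, running from z = 0 to the bottom of the top. Four apron rails, 60 mm thick and 61 mm tall, run between adjacent legs with their top edges flush with the underside of the top and their outer faces flush with the legs' outer faces.

The table is on the floor beside the stool on its −x side.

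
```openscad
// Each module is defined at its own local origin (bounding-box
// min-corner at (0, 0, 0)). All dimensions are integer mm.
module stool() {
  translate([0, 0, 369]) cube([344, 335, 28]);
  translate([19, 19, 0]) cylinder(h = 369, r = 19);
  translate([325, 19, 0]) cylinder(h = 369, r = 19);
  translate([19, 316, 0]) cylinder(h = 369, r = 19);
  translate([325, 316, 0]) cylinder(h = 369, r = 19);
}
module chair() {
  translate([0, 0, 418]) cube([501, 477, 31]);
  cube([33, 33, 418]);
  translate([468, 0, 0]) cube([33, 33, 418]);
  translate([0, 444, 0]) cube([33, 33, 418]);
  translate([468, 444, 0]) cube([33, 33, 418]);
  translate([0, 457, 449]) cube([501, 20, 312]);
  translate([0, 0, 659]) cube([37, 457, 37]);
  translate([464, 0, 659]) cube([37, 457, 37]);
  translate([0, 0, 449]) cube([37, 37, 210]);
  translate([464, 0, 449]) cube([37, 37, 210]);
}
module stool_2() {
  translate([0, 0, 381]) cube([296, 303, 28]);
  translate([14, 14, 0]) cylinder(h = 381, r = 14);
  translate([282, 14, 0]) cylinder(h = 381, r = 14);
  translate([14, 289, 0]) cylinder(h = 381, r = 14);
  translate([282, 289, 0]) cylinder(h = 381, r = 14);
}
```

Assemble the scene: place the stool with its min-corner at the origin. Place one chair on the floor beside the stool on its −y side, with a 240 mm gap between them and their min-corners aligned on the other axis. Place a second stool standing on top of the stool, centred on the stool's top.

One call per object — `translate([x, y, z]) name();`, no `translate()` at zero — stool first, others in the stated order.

stool();
translate([0, -717, 0]) chair();
translate([24, 16, 397]) stool_2();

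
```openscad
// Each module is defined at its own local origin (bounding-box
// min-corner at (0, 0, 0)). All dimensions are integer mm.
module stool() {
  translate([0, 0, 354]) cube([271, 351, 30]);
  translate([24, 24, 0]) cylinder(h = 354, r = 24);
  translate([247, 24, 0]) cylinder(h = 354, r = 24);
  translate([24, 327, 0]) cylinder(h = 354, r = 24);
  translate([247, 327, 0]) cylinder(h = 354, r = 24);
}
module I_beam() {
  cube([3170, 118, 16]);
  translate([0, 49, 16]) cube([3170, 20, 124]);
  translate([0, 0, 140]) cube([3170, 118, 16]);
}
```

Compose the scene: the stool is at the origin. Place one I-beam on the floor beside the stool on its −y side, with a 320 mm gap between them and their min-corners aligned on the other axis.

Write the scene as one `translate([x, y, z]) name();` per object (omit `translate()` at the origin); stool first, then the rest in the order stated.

stool();
translate([0, -438, 0]) I_beam();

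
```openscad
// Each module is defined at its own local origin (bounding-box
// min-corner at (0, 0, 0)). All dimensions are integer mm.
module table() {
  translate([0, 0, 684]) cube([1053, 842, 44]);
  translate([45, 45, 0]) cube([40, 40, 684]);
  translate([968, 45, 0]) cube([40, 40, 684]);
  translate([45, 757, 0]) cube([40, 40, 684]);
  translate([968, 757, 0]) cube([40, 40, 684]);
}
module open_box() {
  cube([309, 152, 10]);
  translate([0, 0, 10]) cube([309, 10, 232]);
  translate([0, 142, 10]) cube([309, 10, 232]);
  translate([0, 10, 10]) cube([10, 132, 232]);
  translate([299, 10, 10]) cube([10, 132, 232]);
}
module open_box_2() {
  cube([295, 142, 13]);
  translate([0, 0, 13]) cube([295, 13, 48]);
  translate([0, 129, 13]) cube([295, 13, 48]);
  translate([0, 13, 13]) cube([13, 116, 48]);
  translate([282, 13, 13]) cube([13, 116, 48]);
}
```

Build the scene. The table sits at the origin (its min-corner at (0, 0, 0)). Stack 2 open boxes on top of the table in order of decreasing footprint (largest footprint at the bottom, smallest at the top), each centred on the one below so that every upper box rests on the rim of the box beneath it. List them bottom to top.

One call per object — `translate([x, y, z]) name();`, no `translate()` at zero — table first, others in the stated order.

table();
translate([372, 345, 728]) open_box();
translate([379, 350, 970]) open_box_2();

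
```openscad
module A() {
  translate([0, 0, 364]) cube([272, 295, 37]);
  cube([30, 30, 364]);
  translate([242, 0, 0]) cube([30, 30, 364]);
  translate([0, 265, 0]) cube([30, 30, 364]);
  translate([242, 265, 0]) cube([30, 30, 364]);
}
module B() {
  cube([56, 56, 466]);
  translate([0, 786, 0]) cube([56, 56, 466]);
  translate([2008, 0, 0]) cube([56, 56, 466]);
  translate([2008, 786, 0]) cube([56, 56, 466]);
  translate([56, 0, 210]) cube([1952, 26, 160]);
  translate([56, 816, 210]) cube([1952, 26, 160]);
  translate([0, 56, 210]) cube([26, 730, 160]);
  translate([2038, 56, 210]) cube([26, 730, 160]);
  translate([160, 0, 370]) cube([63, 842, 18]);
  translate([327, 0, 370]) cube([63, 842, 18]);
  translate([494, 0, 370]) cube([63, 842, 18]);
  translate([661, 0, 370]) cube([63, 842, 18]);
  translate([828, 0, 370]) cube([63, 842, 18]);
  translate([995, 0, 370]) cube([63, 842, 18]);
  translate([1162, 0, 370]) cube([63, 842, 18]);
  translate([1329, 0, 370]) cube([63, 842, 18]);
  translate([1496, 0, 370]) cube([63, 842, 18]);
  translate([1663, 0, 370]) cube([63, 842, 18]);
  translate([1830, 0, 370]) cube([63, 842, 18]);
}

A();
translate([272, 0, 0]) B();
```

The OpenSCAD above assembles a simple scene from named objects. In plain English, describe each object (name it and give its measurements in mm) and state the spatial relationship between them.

A is a four-legged stool. The seat is a 272×295×37 mm slab whose top surface is at z = 401 mm; four square legs, each 30×30 mm in cross-section, run from the floor (z = 0) to the underside of the seat, each flush with a corner of the seat.

B is a bed frame 2064 mm long (x) by 842 mm wide (y). Four 56×56 mm corner posts, 466 mm tall, at the corners of the footprint. Four rails of 26 mm thickness and 160 mm height run between adjacent posts with their undersides at z = 210 mm, their outer faces flush with the outside of the frame (the two x-running rails run between the posts' inner faces; the two y-running rails run between the posts' inner faces). 11 slats, each 63 mm wide (x) and 18 mm thick, lie across the top of the two x-running rails, running the full 842 mm width of the frame in y; the slats are evenly spaced along x between the inner faces of the end posts with equal gaps (rounded down to the nearest mm) at the −x end and between each pair — any rounding remainder accumulates at the +x end.

The bed frame is against the stool's +x side, with their −y faces flush.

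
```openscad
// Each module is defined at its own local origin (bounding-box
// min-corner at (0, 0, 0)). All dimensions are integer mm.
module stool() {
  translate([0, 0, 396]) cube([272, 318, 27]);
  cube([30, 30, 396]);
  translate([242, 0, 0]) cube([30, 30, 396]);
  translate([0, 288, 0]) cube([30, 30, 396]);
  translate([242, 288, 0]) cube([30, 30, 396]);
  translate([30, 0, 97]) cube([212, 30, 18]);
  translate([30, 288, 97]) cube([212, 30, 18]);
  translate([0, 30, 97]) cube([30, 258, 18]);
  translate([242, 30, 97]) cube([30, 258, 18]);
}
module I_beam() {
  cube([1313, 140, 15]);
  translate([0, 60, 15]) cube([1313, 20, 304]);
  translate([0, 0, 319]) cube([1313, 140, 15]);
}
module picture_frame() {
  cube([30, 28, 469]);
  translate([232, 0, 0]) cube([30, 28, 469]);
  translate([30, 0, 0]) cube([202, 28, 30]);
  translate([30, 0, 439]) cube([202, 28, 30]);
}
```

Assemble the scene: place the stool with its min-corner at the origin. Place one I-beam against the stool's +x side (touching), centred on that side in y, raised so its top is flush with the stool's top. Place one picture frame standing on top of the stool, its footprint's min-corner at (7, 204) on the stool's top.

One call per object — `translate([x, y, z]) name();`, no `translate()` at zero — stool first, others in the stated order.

stool();
translate([272, 89, 89]) I_beam();
translate([7, 204, 423]) picture_frame();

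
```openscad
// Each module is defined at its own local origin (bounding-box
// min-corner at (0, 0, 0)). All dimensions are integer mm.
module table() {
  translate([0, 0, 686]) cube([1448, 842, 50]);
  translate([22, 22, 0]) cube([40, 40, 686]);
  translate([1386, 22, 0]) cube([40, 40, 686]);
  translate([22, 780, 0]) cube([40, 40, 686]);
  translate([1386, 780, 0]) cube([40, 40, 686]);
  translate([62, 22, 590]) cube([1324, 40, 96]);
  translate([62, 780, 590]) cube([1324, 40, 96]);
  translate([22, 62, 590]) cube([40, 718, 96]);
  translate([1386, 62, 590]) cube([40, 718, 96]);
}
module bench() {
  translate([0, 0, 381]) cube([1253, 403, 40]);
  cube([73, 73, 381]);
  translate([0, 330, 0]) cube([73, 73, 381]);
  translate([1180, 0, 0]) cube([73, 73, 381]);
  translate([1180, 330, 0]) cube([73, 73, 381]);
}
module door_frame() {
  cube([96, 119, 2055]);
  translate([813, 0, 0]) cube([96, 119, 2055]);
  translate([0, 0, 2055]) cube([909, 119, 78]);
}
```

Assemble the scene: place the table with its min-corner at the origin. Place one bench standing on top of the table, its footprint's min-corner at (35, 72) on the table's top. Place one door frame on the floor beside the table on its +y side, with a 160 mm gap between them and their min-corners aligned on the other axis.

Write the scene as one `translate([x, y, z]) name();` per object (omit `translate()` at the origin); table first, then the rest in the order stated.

table();
translate([35, 72, 736]) bench();
translate([0, 1002, 0]) door_frame();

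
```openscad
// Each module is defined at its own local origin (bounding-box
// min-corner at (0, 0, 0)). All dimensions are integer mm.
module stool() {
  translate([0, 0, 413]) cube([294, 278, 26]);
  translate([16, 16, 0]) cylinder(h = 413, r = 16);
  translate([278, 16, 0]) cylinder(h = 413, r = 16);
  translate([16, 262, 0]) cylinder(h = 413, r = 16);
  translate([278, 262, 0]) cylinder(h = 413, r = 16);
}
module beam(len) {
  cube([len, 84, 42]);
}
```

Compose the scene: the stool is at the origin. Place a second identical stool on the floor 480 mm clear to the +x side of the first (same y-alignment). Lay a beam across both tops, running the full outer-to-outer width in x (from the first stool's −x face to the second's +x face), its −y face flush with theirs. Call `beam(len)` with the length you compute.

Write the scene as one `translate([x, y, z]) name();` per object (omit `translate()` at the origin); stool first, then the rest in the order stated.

stool();
translate([774, 0, 0]) stool();
translate([0, 0, 439]) beam(1068);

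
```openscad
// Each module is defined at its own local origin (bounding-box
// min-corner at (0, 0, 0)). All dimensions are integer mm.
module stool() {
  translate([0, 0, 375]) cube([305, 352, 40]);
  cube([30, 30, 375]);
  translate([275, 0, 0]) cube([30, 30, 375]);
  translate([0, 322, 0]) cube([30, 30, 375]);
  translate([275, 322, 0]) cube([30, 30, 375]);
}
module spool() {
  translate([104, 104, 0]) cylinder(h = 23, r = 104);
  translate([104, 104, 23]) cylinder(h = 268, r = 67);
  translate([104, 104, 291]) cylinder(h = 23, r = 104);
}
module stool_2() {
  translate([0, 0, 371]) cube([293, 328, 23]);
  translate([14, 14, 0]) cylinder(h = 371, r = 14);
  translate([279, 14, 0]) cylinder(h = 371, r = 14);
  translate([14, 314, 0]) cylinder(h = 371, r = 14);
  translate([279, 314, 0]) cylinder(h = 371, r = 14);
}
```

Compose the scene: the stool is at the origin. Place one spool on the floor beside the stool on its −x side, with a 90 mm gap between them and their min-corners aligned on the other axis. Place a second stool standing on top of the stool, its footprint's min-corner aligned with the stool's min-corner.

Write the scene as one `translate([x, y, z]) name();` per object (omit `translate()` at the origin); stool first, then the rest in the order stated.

stool();
translate([-298, 0, 0]) spool();
translate([0, 0, 415]) stool_2();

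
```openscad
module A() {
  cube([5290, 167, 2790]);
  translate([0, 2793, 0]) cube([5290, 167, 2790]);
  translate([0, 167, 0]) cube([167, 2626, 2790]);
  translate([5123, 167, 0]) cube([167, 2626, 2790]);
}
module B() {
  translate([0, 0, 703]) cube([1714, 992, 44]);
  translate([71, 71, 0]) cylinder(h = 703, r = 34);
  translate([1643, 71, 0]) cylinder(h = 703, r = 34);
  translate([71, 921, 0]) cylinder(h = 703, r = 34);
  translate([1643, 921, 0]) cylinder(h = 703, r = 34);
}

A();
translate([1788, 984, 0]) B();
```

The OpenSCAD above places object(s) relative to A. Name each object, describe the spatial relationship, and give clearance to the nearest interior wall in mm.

Clearances: x = 1621, y = 817; minimum 817 mm.

A is a house frame. B is a table. The table sits inside the house frame, centred. The clearance to the nearest interior wall is 817 mm.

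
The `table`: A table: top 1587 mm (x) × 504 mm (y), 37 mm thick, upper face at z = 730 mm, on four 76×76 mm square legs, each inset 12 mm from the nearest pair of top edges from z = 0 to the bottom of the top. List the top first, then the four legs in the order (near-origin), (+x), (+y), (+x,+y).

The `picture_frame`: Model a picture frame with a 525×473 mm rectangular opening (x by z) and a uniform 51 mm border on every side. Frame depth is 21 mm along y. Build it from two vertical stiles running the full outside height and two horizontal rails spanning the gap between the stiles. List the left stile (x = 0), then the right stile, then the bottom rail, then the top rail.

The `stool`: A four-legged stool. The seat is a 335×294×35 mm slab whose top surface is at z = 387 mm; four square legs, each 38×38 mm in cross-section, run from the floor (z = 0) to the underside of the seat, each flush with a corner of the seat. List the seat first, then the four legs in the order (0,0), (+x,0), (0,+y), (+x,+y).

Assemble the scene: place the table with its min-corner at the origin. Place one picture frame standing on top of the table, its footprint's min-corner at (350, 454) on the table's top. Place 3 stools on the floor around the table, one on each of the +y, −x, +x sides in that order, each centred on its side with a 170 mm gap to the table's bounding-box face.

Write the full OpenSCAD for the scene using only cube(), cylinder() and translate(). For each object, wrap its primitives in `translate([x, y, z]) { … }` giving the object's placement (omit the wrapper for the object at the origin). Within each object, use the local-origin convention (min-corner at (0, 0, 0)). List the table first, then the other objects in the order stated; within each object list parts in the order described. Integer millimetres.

translate([0, 0, 693]) cube([1587, 504, 37]);
translate([12, 12, 0]) cube([76, 76, 693]);
translate([1499, 12, 0]) cube([76, 76, 693]);
translate([12, 416, 0]) cube([76, 76, 693]);
translate([1499, 416, 0]) cube([76, 76, 693]);
translate([350, 454, 730]) {
  cube([51, 21, 575]);
  translate([576, 0, 0]) cube([51, 21, 575]);
  translate([51, 0, 0]) cube([525, 21, 51]);
  translate([51, 0, 524]) cube([525, 21, 51]);
}
translate([626, 674, 0]) {
  translate([0, 0, 352]) cube([335, 294, 35]);
  cube([38, 38, 352]);
  translate([297, 0, 0]) cube([38, 38, 352]);
  translate([0, 256, 0]) cube([38, 38, 352]);
  translate([297, 256, 0]) cube([38, 38, 352]);
}
translate([-505, 105, 0]) {
  translate([0, 0, 352]) cube([335, 294, 35]);
  cube([38, 38, 352]);
  translate([297, 0, 0]) cube([38, 38, 352]);
  translate([0, 256, 0]) cube([38, 38, 352]);
  translate([297, 256, 0]) cube([38, 38, 352]);
}
translate([1757, 105, 0]) {
  translate([0, 0, 352]) cube([335, 294, 35]);
  cube([38, 38, 352]);
  translate([297, 0, 0]) cube([38, 38, 352]);
  translate([0, 256, 0]) cube([38, 38, 352]);
  translate([297, 256, 0]) cube([38, 38, 352]);
}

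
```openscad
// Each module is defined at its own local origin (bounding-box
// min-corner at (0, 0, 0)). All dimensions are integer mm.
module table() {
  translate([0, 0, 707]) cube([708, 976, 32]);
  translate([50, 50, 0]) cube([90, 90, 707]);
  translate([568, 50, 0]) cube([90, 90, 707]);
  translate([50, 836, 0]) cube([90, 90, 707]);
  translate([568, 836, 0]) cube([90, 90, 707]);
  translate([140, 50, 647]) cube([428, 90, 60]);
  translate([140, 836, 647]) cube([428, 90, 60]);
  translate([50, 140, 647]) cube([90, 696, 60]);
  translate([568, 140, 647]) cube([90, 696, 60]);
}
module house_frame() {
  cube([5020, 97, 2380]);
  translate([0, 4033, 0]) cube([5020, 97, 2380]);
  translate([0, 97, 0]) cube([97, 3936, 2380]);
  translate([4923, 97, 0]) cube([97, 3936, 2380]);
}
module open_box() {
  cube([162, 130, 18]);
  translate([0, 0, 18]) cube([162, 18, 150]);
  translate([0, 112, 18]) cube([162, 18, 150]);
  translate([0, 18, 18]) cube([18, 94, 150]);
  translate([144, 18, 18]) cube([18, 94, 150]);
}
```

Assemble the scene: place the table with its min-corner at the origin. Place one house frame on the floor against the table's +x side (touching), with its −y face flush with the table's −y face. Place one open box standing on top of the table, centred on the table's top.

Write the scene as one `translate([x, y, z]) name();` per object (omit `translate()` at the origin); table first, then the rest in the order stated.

table();
translate([708, 0, 0]) house_frame();
translate([273, 423, 739]) open_box();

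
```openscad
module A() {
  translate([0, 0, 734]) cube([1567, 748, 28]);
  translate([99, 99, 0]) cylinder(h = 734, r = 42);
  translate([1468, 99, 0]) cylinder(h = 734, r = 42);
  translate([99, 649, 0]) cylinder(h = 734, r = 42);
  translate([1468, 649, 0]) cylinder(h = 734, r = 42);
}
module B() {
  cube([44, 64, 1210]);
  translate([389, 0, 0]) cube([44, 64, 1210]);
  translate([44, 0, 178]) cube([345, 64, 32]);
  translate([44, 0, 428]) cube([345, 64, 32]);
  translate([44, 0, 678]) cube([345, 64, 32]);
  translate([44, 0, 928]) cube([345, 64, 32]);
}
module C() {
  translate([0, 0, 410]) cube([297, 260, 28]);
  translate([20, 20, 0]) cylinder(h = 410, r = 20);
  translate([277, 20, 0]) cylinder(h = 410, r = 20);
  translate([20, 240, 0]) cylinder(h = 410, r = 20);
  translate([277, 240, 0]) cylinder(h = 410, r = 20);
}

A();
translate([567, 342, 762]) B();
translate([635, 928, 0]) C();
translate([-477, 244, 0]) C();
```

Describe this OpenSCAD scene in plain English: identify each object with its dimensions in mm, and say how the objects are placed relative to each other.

A is a table: top 1567 mm (x) × 748 mm (y), 28 mm thick, upper face at z = 762 mm, on four round legs of 84 mm diameter, each leg's bounding box inset 57 mm from the nearest pair of top edges, running from z = 0 to the bottom of the top.

B is a wooden ladder with two side rails of 44×64 mm section and 1210 mm height, set 433 mm apart overall. Between them run 4 rectangular rungs (64 mm deep, 32 mm thick), front faces flush with the rails' −y face. The bottom of the first rung is 178 mm above the floor and each subsequent rung is 250 mm higher than the one below.

C is a four-legged stool. The seat is a 297×260×28 mm slab whose top surface is at z = 438 mm; four round legs, each 40 mm in diameter, run from the floor (z = 0) to the underside of the seat, each leg's axis is inset half a diameter from the nearest pair of seat edges (so the leg's bounding box is flush with the corner).

The ladder is on top of the table, centred. Two stools sit around the table at the +y, −x sides.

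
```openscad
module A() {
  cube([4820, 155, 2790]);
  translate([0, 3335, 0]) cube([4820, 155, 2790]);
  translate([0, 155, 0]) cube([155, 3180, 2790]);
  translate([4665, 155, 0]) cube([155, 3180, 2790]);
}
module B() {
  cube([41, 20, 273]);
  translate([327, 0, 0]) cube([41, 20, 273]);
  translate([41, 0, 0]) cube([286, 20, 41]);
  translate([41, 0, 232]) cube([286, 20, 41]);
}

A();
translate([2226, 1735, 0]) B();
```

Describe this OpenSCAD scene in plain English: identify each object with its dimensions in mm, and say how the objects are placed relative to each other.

A is a box-shaped house frame (walls only): outside footprint 4820×3490 mm, wall height 2790 mm, wall thickness 155 mm. The two y-facing walls run the full x-width; the two x-facing walls fit between the inner faces of the y-facing walls.

B is a rectangular picture frame lying in the x–z plane (depth along y). The opening is 286 mm wide (x) by 191 mm tall (z), surrounded by a border 41 mm wide on all four sides. The frame is 20 mm deep and is made of two full-height vertical stiles with two horizontal rails fitted between them.

The picture frame sits inside the house frame, centred.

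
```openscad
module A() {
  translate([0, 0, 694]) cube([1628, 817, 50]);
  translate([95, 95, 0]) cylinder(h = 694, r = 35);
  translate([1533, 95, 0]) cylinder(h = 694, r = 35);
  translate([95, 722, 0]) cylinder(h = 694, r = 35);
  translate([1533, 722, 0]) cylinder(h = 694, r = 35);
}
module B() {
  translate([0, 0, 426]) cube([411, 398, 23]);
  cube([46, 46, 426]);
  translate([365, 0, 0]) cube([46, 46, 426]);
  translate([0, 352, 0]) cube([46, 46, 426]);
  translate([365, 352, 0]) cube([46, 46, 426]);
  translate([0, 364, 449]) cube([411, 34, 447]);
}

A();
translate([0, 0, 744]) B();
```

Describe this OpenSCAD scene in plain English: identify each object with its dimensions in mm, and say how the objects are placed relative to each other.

A is a table: top 1628 mm (x) × 817 mm (y), 50 mm thick, upper face at z = 744 mm, on four round legs of 70 mm diameter, each leg's bounding box inset 60 mm from the nearest pair of top edges, running from z = 0 to the bottom of the top.

B is a chair: 411×398 mm seat, 23 mm thick, top at z = 449 mm, on four 46 mm square corner legs flush with the seat edges. A 34 mm thick backrest slab spans the full seat width, extending 447 mm above the seat top, its back face flush with the seat's +y edge.

The chair is on top of the table.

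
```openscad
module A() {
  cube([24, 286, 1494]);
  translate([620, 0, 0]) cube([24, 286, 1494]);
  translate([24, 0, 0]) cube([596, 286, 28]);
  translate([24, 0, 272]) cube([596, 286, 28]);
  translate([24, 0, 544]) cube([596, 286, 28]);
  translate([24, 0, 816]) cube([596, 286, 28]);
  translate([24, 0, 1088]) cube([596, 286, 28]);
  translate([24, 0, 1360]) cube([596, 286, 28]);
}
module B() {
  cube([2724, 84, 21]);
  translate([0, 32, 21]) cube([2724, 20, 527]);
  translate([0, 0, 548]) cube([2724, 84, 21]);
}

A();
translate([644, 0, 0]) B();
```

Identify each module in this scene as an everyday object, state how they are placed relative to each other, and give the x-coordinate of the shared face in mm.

The bookshelf's +x face and the I-beam's −x face are both at x = 644 mm.

A is a bookshelf. B is an I-beam. The I-beam is against the bookshelf's +x side, with their −y faces flush. The x-coordinate of the shared face is 644 mm.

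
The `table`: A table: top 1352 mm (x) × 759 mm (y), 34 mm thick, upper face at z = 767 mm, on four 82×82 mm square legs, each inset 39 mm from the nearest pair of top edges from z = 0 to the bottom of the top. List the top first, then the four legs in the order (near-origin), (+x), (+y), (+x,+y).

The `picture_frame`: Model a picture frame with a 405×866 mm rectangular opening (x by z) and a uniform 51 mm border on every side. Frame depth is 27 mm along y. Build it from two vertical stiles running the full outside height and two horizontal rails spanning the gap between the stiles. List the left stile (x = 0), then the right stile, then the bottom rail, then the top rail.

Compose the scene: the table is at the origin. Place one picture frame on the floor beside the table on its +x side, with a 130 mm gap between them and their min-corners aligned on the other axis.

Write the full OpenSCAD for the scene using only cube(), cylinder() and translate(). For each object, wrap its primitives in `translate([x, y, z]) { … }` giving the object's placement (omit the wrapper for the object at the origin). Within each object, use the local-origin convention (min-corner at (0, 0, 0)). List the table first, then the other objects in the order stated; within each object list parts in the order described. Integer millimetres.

translate([0, 0, 733]) cube([1352, 759, 34]);
translate([39, 39, 0]) cube([82, 82, 733]);
translate([1231, 39, 0]) cube([82, 82, 733]);
translate([39, 638, 0]) cube([82, 82, 733]);
translate([1231, 638, 0]) cube([82, 82, 733]);
translate([1482, 0, 0]) {
  cube([51, 27, 968]);
  translate([456, 0, 0]) cube([51, 27, 968]);
  translate([51, 0, 0]) cube([405, 27, 51]);
  translate([51, 0, 917]) cube([405, 27, 51]);
}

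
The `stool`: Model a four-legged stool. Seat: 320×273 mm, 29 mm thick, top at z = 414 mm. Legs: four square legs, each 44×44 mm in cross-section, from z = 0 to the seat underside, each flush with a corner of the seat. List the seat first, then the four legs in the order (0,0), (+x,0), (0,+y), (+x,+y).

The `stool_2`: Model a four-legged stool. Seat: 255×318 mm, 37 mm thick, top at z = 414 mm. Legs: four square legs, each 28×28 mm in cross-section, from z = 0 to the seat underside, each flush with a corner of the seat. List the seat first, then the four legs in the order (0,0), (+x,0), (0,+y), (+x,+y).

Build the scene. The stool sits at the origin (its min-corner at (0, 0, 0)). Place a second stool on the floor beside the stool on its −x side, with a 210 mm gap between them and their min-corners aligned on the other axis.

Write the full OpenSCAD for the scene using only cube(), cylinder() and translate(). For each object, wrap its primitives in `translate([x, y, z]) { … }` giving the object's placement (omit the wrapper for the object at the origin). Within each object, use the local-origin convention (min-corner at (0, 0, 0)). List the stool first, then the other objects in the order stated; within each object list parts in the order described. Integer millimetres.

translate([0, 0, 385]) cube([320, 273, 29]);
cube([44, 44, 385]);
translate([276, 0, 0]) cube([44, 44, 385]);
translate([0, 229, 0]) cube([44, 44, 385]);
translate([276, 229, 0]) cube([44, 44, 385]);
translate([-465, 0, 0]) {
  translate([0, 0, 377]) cube([255, 318, 37]);
  cube([28, 28, 377]);
  translate([227, 0, 0]) cube([28, 28, 377]);
  translate([0, 290, 0]) cube([28, 28, 377]);
  translate([227, 290, 0]) cube([28, 28, 377]);
}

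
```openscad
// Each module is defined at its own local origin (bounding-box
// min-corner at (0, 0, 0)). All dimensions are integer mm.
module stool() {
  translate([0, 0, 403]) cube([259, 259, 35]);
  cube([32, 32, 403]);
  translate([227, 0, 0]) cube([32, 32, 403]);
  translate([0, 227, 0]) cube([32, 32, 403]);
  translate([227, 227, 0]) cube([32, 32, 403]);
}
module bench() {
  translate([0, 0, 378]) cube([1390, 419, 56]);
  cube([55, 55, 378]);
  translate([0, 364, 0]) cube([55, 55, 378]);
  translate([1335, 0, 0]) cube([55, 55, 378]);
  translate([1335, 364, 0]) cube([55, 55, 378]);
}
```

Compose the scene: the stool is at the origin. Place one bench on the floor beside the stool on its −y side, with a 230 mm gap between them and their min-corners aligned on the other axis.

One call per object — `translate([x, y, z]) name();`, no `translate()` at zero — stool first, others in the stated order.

stool();
translate([0, -649, 0]) bench();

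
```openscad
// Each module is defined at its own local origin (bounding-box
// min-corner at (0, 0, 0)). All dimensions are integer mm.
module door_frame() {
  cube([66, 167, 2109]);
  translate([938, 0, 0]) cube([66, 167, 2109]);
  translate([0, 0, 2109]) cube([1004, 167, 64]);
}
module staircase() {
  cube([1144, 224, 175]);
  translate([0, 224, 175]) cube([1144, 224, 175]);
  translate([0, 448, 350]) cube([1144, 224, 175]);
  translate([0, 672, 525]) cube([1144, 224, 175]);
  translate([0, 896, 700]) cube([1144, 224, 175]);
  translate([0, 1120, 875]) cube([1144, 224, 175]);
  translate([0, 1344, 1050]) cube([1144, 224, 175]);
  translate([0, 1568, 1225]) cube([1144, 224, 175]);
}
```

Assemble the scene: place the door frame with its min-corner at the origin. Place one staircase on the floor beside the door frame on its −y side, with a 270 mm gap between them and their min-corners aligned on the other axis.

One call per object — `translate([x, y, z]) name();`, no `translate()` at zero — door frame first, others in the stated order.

door_frame();
translate([0, -2062, 0]) staircase();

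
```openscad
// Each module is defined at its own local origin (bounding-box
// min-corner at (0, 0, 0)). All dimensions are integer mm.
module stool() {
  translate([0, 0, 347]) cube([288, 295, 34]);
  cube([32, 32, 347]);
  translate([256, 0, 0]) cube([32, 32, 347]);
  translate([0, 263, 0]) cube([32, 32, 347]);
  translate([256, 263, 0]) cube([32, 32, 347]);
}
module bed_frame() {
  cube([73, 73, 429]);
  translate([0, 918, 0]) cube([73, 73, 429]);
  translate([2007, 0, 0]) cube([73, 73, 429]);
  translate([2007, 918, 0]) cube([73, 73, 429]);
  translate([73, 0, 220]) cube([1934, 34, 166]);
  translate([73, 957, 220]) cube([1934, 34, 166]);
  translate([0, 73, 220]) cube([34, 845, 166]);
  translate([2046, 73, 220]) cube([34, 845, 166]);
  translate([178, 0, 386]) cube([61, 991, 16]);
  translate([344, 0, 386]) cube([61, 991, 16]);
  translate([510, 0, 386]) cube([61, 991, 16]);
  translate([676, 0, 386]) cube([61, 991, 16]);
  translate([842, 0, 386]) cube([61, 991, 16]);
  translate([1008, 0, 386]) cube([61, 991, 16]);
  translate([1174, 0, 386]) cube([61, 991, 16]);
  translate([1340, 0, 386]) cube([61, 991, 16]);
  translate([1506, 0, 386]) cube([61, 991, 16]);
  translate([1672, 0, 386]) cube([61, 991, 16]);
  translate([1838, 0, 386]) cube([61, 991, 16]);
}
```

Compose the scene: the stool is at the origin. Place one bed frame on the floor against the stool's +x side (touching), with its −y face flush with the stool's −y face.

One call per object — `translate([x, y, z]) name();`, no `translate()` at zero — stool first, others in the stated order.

stool();
translate([288, 0, 0]) bed_frame();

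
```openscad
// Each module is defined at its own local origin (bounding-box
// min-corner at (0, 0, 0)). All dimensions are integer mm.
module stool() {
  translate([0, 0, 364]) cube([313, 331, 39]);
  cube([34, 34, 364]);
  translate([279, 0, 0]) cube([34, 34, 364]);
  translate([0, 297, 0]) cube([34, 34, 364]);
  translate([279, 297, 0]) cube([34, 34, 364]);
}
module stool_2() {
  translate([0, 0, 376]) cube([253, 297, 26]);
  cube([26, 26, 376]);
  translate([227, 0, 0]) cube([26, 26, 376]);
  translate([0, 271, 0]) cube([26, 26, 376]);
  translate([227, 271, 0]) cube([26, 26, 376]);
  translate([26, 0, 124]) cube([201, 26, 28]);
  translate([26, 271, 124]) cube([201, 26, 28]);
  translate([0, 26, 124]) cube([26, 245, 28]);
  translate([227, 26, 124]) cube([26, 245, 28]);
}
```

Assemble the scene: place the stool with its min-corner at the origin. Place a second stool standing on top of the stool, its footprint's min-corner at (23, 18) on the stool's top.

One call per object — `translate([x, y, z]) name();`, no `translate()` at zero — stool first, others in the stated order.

stool();
translate([23, 18, 403]) stool_2();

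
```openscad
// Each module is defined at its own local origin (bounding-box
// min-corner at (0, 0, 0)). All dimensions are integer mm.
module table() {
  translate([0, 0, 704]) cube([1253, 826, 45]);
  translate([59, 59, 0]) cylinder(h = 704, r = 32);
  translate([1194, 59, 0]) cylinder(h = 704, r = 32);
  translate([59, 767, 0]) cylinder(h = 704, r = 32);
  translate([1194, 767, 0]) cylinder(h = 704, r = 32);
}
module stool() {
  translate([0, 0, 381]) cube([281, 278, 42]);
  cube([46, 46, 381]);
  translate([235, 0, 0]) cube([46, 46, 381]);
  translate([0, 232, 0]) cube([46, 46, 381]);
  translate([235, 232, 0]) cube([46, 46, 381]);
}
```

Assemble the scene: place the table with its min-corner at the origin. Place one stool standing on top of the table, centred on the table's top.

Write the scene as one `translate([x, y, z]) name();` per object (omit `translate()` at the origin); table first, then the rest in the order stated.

table();
translate([486, 274, 749]) stool();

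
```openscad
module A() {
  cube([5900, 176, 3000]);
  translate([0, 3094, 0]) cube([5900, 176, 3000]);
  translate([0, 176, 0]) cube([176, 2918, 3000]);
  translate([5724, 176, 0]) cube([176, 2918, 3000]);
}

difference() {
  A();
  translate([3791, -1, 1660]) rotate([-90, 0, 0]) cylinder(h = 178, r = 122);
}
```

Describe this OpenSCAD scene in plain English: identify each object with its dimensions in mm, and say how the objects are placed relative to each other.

A is the wall frame of a small rectangular building: four walls, each 3000 mm tall and 176 mm thick, enclosing a footprint 5900 mm (x) by 3270 mm (y) outside-to-outside, with no floor or roof. The front and back walls (the −y and +y sides) span the full width; the two side walls fit between them.

The house frame has a circular hole of radius 122 mm through its front wall, centred at (x = 3791, z = 1660).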